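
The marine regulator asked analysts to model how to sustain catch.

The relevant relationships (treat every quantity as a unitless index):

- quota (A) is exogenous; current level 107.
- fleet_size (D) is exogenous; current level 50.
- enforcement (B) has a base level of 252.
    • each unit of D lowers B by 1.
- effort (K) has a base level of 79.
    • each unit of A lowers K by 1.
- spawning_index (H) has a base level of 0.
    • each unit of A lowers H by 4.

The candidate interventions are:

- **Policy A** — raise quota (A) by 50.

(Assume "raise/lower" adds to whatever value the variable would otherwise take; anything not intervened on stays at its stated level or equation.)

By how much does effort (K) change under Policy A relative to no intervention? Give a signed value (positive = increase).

-50

Baseline:
  A = 107
  K = 79 − 107 = -28
Policy A (A + 50):
  A = 107 + 50 = 157
  K = 79 − 157 = -78
Change in K: -78 − (-28) = -50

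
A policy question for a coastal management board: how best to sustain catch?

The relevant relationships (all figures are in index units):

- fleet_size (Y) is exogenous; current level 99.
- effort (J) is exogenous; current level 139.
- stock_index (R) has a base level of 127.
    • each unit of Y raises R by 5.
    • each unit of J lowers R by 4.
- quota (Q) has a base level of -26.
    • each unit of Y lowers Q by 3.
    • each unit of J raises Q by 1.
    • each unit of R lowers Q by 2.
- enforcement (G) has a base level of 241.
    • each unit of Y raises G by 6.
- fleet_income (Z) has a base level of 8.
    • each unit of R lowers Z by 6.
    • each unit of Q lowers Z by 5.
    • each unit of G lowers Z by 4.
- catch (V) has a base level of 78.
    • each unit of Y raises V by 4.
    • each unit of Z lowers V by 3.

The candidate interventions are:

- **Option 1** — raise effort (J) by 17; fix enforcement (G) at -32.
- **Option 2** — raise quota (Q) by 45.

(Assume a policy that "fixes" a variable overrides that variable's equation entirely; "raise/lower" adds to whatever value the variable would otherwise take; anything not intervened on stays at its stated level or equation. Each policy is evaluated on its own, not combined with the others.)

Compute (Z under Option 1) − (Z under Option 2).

Option 1 (J + 17, G := -32):
  Y = 99
  J = 139 + 17 = 156
  R = 127 + 5·99 − 4·156 = -2
  Q = -26 − 3·99 + 156 − 2·(-2) = -163
  G = -32
  Z = 8 − 6·(-2) − 5·(-163) − 4·(-32) = 963
Option 2 (Q + 45):
  Y = 99
  J = 139
  R = 127 + 5·99 − 4·139 = 66
  Q = -26 − 3·99 + 139 − 2·66 (+45 from intervention) = -271
  G = 241 + 6·99 = 835
  Z = 8 − 6·66 − 5·(-271) − 4·835 = -2373
Z: 963 − (-2373) = 3336

3336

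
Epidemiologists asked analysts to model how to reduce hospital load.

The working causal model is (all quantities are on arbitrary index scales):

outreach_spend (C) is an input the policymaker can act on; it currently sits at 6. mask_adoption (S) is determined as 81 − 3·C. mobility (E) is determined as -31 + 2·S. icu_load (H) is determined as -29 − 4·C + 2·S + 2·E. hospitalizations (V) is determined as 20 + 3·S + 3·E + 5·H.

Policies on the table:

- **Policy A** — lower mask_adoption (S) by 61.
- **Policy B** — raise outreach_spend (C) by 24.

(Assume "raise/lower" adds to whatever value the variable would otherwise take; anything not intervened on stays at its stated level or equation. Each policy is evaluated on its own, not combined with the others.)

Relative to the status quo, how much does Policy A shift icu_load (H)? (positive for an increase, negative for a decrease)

Baseline:
  C = 6
  S = 81 − 3·6 = 63
  E = -31 + 2·63 = 95
  H = -29 − 4·6 + 2·63 + 2·95 = 263
Policy A (S − 61):
  C = 6
  S = 81 − 3·6 (−61 from intervention) = 2
  E = -31 + 2·2 = -27
  H = -29 − 4·6 + 2·2 + 2·(-27) = -103
Change in H: -103 − 263 = -366

-366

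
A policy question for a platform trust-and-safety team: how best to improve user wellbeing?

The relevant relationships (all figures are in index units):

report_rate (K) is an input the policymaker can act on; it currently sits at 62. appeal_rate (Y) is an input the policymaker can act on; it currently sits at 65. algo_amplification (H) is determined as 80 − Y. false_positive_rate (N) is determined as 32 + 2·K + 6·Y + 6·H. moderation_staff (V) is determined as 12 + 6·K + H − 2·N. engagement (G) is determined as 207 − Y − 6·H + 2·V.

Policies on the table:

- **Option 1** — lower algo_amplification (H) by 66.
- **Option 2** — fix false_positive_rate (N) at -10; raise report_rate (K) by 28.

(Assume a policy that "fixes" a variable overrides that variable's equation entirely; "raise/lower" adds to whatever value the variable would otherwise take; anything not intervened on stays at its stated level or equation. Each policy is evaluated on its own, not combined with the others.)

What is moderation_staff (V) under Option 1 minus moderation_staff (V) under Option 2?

-734

Option 1 (H − 66):
  K = 62
  Y = 65
  H = 80 − 65 (−66 from intervention) = -51
  N = 32 + 2·62 + 6·65 + 6·(-51) = 240
  V = 12 + 6·62 + (-51) − 2·240 = -147
Option 2 (N := -10, K + 28):
  K = 62 + 28 = 90
  Y = 65
  H = 80 − 65 = 15
  N = -10
  V = 12 + 6·90 + 15 − 2·(-10) = 587
V: -147 − 587 = -734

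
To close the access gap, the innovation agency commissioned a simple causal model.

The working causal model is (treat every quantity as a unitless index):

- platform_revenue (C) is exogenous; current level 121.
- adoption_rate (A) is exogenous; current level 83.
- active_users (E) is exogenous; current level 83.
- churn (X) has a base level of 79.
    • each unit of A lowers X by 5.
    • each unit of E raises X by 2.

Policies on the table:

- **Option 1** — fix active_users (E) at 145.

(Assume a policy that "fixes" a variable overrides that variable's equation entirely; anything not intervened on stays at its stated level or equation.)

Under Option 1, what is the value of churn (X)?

-46

Option 1 (E := 145):
  A = 83
  E = 145
  X = 79 − 5·83 + 2·145 = -46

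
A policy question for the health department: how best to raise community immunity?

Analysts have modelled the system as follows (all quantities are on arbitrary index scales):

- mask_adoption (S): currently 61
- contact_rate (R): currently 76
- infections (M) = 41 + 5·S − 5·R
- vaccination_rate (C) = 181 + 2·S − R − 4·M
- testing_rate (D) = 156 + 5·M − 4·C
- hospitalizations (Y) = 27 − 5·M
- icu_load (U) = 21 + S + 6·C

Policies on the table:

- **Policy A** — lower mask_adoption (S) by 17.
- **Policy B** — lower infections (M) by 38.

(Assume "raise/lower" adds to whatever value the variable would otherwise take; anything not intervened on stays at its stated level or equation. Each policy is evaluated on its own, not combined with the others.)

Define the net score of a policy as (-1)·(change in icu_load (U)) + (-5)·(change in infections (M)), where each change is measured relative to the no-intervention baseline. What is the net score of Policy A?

Baseline:
  S = 61
  R = 76
  M = 41 + 5·61 − 5·76 = -34
  C = 181 + 2·61 − 76 − 4·(-34) = 363
  U = 21 + 61 + 6·363 = 2260
Policy A (S − 17):
  S = 61 − 17 = 44
  R = 76
  M = 41 + 5·44 − 5·76 = -119
  C = 181 + 2·44 − 76 − 4·(-119) = 669
  U = 21 + 44 + 6·669 = 4079
ΔU = 4079 − 2260 = 1819; ΔM = -119 − (-34) = -85
Score = (-1)·1819 + (-5)·(-85) = -1394

-1394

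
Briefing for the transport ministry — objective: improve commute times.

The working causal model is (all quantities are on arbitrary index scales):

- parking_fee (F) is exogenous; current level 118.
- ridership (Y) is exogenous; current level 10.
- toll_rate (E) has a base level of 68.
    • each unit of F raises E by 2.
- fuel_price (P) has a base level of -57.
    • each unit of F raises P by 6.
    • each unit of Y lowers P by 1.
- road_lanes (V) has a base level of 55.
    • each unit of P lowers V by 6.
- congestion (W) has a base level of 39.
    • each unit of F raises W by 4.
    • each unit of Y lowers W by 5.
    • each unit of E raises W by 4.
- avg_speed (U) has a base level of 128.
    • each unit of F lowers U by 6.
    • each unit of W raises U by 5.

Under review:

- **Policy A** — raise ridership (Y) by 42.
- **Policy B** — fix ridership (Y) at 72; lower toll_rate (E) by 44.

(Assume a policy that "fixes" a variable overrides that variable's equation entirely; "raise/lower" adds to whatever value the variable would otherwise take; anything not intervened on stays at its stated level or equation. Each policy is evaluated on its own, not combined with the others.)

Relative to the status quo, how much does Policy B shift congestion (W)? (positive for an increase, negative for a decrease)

-486

Baseline:
  F = 118
  Y = 10
  E = 68 + 2·118 = 304
  W = 39 + 4·118 − 5·10 + 4·304 = 1677
Policy B (Y := 72, E − 44):
  F = 118
  Y = 72
  E = 68 + 2·118 (−44 from intervention) = 260
  W = 39 + 4·118 − 5·72 + 4·260 = 1191
Change in W: 1191 − 1677 = -486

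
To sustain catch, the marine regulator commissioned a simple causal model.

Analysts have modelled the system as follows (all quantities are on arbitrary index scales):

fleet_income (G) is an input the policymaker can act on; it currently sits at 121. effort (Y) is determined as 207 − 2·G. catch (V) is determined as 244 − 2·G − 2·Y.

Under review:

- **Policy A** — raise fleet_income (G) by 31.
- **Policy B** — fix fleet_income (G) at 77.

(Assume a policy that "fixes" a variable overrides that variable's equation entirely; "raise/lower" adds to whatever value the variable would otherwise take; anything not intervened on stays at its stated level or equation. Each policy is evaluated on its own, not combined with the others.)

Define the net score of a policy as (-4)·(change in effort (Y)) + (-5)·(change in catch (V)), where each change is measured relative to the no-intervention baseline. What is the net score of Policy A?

-62

Baseline:
  G = 121
  Y = 207 − 2·121 = -35
  V = 244 − 2·121 − 2·(-35) = 72
Policy A (G + 31):
  G = 121 + 31 = 152
  Y = 207 − 2·152 = -97
  V = 244 − 2·152 − 2·(-97) = 134
ΔY = -97 − (-35) = -62; ΔV = 134 − 72 = 62
Score = (-4)·(-62) + (-5)·62 = -62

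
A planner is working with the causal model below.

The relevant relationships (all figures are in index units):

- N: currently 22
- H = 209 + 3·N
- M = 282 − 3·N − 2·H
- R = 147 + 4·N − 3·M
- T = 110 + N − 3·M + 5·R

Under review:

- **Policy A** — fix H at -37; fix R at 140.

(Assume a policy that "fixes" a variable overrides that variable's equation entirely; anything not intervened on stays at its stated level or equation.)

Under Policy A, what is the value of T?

Policy A (H := -37, R := 140):
  N = 22
  H = -37
  M = 282 − 3·22 − 2·(-37) = 290
  R = 140
  T = 110 + 22 − 3·290 + 5·140 = -38

-38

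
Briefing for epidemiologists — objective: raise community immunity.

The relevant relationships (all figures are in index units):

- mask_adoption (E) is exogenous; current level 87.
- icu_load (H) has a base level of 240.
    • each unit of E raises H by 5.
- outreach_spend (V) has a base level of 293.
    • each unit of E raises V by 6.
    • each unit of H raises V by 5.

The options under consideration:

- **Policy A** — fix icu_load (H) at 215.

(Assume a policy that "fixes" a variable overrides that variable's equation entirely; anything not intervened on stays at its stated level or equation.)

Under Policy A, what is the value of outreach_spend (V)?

Policy A (H := 215):
  E = 87
  H = 215
  V = 293 + 6·87 + 5·215 = 1890

1890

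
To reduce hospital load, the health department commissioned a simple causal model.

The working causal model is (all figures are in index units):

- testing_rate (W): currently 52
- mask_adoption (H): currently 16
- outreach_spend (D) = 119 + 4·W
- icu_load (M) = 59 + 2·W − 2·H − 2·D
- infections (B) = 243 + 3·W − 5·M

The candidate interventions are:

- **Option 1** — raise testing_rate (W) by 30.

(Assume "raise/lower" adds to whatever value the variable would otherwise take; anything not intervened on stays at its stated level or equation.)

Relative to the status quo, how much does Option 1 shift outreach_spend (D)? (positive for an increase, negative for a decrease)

120

Baseline:
  W = 52
  D = 119 + 4·52 = 327
Option 1 (W + 30):
  W = 52 + 30 = 82
  D = 119 + 4·82 = 447
Change in D: 447 − 327 = 120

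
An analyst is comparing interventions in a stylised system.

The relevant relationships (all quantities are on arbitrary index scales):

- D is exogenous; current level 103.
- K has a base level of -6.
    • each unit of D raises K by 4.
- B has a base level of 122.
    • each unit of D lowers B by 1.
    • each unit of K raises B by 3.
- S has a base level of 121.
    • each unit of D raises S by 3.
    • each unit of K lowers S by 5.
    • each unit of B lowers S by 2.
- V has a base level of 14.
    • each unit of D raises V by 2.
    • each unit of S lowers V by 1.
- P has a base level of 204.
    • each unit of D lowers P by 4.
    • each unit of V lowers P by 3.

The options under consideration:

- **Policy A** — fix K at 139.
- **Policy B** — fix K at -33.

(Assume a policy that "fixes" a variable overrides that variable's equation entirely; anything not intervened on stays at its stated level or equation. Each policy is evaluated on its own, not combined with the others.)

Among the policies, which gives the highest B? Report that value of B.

436

Policy A (K := 139):
  D = 103
  K = 139
  B = 122 − 103 + 3·139 = 436
Policy B (K := -33):
  D = 103
  K = -33
  B = 122 − 103 + 3·(-33) = -80
Comparing — Policy A: B=436, Policy B: B=-80. Highest is 436 (Policy A).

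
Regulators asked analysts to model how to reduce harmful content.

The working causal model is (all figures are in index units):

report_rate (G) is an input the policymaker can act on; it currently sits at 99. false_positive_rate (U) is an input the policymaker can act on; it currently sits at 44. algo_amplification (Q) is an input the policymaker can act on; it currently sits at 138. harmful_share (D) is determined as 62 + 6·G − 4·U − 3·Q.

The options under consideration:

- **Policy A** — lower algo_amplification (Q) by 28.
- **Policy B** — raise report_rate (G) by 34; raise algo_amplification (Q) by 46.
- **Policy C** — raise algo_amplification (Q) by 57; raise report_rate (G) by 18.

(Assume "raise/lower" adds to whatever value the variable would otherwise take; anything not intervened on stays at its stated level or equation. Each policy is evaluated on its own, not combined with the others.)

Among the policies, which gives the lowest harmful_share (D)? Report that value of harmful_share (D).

3

Policy A (Q − 28):
  G = 99
  U = 44
  Q = 138 − 28 = 110
  D = 62 + 6·99 − 4·44 − 3·110 = 150
Policy B (G + 34, Q + 46):
  G = 99 + 34 = 133
  U = 44
  Q = 138 + 46 = 184
  D = 62 + 6·133 − 4·44 − 3·184 = 132
Policy C (Q + 57, G + 18):
  G = 99 + 18 = 117
  U = 44
  Q = 138 + 57 = 195
  D = 62 + 6·117 − 4·44 − 3·195 = 3
Comparing — Policy A: D=150, Policy B: D=132, Policy C: D=3. Lowest is 3 (Policy C).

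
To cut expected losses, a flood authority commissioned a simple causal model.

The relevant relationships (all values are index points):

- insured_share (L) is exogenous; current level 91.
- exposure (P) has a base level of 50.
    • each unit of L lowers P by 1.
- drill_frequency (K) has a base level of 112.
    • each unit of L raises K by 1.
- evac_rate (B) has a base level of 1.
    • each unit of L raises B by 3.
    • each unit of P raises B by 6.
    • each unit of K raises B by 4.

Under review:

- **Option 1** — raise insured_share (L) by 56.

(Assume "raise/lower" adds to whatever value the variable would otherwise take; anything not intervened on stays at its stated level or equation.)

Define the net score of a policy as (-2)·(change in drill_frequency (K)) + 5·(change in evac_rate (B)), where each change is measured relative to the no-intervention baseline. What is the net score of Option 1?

168

Baseline:
  L = 91
  P = 50 − 91 = -41
  K = 112 + 91 = 203
  B = 1 + 3·91 + 6·(-41) + 4·203 = 840
Option 1 (L + 56):
  L = 91 + 56 = 147
  P = 50 − 147 = -97
  K = 112 + 147 = 259
  B = 1 + 3·147 + 6·(-97) + 4·259 = 896
ΔK = 259 − 203 = 56; ΔB = 896 − 840 = 56
Score = (-2)·56 + 5·56 = 168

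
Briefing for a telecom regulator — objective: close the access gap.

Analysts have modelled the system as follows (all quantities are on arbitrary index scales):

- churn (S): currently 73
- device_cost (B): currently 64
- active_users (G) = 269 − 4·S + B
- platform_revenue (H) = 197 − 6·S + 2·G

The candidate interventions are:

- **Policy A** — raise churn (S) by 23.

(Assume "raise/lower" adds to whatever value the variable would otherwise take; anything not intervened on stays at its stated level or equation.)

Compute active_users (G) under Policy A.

Policy A (S + 23):
  S = 73 + 23 = 96
  B = 64
  G = 269 − 4·96 + 64 = -51

-51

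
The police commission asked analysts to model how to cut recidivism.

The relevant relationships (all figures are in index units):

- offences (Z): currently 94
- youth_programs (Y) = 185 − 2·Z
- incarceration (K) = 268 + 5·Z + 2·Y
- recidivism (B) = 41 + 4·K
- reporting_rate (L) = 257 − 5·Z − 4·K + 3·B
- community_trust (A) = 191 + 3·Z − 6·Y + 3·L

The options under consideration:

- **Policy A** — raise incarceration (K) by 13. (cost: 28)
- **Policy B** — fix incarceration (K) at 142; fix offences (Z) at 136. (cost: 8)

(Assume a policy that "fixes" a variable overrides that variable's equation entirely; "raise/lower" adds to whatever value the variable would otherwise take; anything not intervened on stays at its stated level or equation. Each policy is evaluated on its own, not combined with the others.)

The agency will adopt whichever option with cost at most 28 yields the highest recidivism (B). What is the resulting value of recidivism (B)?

3021

Policy A (K + 13):
  Z = 94
  Y = 185 − 2·94 = -3
  K = 268 + 5·94 + 2·(-3) (+13 from intervention) = 745
  B = 41 + 4·745 = 3021
Policy B (K := 142, Z := 136):
  Z = 136
  Y = 185 − 2·136 = -87
  K = 142
  B = 41 + 4·142 = 609
Comparing — Policy A: B=3021, Policy B: B=609. Highest is 3021 (Policy A).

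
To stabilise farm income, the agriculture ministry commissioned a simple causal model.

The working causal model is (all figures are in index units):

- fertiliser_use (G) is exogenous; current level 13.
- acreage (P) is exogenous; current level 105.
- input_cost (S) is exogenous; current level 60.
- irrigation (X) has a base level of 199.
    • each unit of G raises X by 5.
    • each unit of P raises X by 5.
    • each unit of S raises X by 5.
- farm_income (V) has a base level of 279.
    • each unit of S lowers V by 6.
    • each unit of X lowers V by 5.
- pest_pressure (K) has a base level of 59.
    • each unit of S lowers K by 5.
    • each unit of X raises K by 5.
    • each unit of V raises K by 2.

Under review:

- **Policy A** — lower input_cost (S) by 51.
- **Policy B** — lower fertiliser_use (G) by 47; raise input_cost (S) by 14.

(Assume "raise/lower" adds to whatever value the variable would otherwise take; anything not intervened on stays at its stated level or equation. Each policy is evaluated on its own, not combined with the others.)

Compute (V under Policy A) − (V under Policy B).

Policy A (S − 51):
  G = 13
  P = 105
  S = 60 − 51 = 9
  X = 199 + 5·13 + 5·105 + 5·9 = 834
  V = 279 − 6·9 − 5·834 = -3945
Policy B (G − 47, S + 14):
  G = 13 − 47 = -34
  P = 105
  S = 60 + 14 = 74
  X = 199 + 5·(-34) + 5·105 + 5·74 = 924
  V = 279 − 6·74 − 5·924 = -4785
V: -3945 − (-4785) = 840

840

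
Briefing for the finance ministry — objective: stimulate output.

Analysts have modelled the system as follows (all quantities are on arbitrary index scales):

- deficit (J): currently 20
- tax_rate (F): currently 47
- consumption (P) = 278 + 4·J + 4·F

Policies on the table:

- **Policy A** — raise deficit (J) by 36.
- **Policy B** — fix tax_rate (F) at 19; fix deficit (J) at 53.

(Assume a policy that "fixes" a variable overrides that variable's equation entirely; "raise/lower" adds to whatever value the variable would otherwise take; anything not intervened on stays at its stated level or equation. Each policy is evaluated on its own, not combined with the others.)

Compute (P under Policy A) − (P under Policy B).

124

Policy A (J + 36):
  J = 20 + 36 = 56
  F = 47
  P = 278 + 4·56 + 4·47 = 690
Policy B (F := 19, J := 53):
  J = 53
  F = 19
  P = 278 + 4·53 + 4·19 = 566
P: 690 − 566 = 124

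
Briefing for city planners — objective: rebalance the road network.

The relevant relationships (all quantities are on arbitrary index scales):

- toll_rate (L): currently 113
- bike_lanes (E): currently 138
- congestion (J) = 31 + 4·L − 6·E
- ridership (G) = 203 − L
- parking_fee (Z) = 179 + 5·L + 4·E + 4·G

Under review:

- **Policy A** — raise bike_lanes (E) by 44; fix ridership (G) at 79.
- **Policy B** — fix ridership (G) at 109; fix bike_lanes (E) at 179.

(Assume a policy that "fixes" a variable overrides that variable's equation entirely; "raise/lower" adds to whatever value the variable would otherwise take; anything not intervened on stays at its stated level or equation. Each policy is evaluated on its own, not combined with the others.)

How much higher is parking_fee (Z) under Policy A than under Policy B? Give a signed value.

Policy A (E + 44, G := 79):
  L = 113
  E = 138 + 44 = 182
  G = 79
  Z = 179 + 5·113 + 4·182 + 4·79 = 1788
Policy B (G := 109, E := 179):
  L = 113
  E = 179
  G = 109
  Z = 179 + 5·113 + 4·179 + 4·109 = 1896
Z: 1788 − 1896 = -108

-108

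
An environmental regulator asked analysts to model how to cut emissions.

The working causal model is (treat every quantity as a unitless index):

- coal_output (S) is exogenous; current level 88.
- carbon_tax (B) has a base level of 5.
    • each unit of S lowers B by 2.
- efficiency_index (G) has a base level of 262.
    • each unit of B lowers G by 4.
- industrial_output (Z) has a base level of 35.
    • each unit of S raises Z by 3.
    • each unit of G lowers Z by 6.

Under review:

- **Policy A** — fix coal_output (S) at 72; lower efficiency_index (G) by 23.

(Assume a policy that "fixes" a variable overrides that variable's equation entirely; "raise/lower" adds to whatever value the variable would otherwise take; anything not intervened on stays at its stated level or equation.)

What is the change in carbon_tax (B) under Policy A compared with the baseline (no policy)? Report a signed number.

Baseline:
  S = 88
  B = 5 − 2·88 = -171
Policy A (S := 72, G − 23):
  S = 72
  B = 5 − 2·72 = -139
Change in B: -139 − (-171) = 32

32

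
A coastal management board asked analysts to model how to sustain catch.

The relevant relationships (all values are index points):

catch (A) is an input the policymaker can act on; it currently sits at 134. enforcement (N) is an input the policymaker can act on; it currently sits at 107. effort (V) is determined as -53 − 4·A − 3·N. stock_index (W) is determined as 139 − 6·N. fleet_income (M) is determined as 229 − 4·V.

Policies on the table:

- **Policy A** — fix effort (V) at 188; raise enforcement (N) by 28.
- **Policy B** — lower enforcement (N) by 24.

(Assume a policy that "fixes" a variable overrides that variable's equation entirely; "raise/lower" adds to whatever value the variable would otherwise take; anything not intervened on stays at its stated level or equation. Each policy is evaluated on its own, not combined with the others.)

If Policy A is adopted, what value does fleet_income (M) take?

-523

Policy A (V := 188, N + 28):
  A = 134
  N = 107 + 28 = 135
  V = 188
  M = 229 − 4·188 = -523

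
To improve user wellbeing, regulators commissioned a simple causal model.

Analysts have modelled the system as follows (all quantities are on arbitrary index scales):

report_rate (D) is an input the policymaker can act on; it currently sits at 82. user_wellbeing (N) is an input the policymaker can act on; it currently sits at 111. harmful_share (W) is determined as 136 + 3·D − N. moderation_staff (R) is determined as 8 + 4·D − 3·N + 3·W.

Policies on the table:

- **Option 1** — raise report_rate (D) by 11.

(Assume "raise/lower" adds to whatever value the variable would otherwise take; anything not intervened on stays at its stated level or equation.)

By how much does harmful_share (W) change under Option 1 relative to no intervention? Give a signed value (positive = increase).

33

Baseline:
  D = 82
  N = 111
  W = 136 + 3·82 − 111 = 271
Option 1 (D + 11):
  D = 82 + 11 = 93
  N = 111
  W = 136 + 3·93 − 111 = 304
Change in W: 304 − 271 = 33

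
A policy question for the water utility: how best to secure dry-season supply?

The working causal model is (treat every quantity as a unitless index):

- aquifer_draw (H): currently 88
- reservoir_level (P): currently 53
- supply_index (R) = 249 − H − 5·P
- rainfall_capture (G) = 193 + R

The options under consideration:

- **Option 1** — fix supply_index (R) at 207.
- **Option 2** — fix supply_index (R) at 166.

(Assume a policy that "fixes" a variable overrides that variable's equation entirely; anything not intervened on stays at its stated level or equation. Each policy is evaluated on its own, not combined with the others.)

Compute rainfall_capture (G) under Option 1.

Option 1 (R := 207):
  H = 88
  P = 53
  R = 207
  G = 193 + 207 = 400

400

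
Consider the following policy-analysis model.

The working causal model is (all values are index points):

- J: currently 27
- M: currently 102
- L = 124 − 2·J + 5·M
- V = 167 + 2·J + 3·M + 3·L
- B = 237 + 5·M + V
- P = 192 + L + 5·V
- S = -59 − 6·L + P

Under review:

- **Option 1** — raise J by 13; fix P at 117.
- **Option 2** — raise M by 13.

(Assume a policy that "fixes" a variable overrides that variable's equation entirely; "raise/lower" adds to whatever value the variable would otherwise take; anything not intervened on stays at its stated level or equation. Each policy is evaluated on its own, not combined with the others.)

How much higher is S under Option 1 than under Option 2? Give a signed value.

Option 1 (J + 13, P := 117):
  J = 27 + 13 = 40
  M = 102
  L = 124 − 2·40 + 5·102 = 554
  V = 167 + 2·40 + 3·102 + 3·554 = 2215
  P = 117
  S = -59 − 6·554 + 117 = -3266
Option 2 (M + 13):
  J = 27
  M = 102 + 13 = 115
  L = 124 − 2·27 + 5·115 = 645
  V = 167 + 2·27 + 3·115 + 3·645 = 2501
  P = 192 + 645 + 5·2501 = 13342
  S = -59 − 6·645 + 13342 = 9413
S: -3266 − 9413 = -12679

-12679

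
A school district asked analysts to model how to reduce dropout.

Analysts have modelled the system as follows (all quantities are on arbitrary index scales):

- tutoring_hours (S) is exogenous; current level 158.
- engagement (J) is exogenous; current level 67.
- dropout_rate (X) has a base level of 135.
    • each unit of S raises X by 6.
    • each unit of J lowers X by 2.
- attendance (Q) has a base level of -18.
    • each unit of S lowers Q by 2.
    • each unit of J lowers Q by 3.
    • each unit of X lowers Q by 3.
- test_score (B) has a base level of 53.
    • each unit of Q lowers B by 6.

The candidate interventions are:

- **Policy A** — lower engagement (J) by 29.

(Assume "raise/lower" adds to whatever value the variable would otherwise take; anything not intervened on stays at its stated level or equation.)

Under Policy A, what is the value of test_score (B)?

20867

Policy A (J − 29):
  S = 158
  J = 67 − 29 = 38
  X = 135 + 6·158 − 2·38 = 1007
  Q = -18 − 2·158 − 3·38 − 3·1007 = -3469
  B = 53 − 6·(-3469) = 20867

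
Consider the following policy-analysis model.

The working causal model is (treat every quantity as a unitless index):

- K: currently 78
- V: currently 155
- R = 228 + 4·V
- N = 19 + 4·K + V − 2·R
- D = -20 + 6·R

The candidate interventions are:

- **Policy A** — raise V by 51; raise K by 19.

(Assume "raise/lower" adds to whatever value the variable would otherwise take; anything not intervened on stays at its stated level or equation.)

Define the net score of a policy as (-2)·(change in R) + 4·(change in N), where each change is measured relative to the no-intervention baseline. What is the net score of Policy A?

-1532

Baseline:
  K = 78
  V = 155
  R = 228 + 4·155 = 848
  N = 19 + 4·78 + 155 − 2·848 = -1210
Policy A (V + 51, K + 19):
  K = 78 + 19 = 97
  V = 155 + 51 = 206
  R = 228 + 4·206 = 1052
  N = 19 + 4·97 + 206 − 2·1052 = -1491
ΔR = 1052 − 848 = 204; ΔN = -1491 − (-1210) = -281
Score = (-2)·204 + 4·(-281) = -1532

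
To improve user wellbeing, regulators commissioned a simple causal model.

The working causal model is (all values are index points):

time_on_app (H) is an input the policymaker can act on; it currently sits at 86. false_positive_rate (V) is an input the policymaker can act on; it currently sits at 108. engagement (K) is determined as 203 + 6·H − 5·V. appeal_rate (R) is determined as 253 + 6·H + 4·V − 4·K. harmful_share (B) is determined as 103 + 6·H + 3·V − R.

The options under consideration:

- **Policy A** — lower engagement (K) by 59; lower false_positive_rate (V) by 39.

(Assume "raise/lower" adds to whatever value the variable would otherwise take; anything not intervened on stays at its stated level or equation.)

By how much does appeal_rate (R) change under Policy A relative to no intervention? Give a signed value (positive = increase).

Baseline:
  H = 86
  V = 108
  K = 203 + 6·86 − 5·108 = 179
  R = 253 + 6·86 + 4·108 − 4·179 = 485
Policy A (K − 59, V − 39):
  H = 86
  V = 108 − 39 = 69
  K = 203 + 6·86 − 5·69 (−59 from intervention) = 315
  R = 253 + 6·86 + 4·69 − 4·315 = -215
Change in R: -215 − 485 = -700

-700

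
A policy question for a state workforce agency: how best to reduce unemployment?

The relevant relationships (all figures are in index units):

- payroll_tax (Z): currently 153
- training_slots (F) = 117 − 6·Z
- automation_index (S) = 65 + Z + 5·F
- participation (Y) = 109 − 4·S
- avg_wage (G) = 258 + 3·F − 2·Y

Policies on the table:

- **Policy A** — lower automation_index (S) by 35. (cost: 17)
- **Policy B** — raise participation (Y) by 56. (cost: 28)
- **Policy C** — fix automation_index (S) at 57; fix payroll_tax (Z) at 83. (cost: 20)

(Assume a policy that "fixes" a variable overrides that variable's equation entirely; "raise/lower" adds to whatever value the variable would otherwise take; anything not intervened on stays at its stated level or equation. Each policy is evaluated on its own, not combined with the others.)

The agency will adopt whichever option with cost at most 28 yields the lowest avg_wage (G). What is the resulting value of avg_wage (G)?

Policy A (S − 35):
  Z = 153
  F = 117 − 6·153 = -801
  S = 65 + 153 + 5·(-801) (−35 from intervention) = -3822
  Y = 109 − 4·(-3822) = 15397
  G = 258 + 3·(-801) − 2·15397 = -32939
Policy B (Y + 56):
  Z = 153
  F = 117 − 6·153 = -801
  S = 65 + 153 + 5·(-801) = -3787
  Y = 109 − 4·(-3787) (+56 from intervention) = 15313
  G = 258 + 3·(-801) − 2·15313 = -32771
Policy C (S := 57, Z := 83):
  Z = 83
  F = 117 − 6·83 = -381
  S = 57
  Y = 109 − 4·57 = -119
  G = 258 + 3·(-381) − 2·(-119) = -647
Comparing — Policy A: G=-32939, Policy B: G=-32771, Policy C: G=-647. Lowest is -32939 (Policy A).

-32939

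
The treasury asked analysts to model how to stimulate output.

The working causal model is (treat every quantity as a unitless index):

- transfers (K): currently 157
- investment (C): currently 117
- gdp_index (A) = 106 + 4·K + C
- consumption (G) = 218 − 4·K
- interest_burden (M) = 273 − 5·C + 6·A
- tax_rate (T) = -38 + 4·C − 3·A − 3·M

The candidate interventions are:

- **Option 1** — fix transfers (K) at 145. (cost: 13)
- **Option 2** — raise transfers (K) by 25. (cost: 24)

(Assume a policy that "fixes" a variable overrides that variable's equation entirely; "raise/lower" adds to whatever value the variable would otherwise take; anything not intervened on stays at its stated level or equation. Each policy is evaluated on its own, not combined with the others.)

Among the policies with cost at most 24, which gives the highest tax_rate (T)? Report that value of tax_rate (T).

Option 1 (K := 145):
  K = 145
  C = 117
  A = 106 + 4·145 + 117 = 803
  M = 273 − 5·117 + 6·803 = 4506
  T = -38 + 4·117 − 3·803 − 3·4506 = -15497
Option 2 (K + 25):
  K = 157 + 25 = 182
  C = 117
  A = 106 + 4·182 + 117 = 951
  M = 273 − 5·117 + 6·951 = 5394
  T = -38 + 4·117 − 3·951 − 3·5394 = -18605
Comparing — Option 1: T=-15497, Option 2: T=-18605. Highest is -15497 (Option 1).

-15497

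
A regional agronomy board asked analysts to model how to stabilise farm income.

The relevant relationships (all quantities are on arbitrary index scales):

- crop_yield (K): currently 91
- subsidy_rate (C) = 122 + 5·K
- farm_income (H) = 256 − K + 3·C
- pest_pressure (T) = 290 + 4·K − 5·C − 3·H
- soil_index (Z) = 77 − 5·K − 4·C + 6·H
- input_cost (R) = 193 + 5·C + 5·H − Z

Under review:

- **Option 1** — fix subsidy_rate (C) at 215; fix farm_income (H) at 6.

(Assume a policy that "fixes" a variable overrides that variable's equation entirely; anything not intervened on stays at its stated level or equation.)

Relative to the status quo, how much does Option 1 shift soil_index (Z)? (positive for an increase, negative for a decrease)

-9892

Baseline:
  K = 91
  C = 122 + 5·91 = 577
  H = 256 − 91 + 3·577 = 1896
  Z = 77 − 5·91 − 4·577 + 6·1896 = 8690
Option 1 (C := 215, H := 6):
  K = 91
  C = 215
  H = 6
  Z = 77 − 5·91 − 4·215 + 6·6 = -1202
Change in Z: -1202 − 8690 = -9892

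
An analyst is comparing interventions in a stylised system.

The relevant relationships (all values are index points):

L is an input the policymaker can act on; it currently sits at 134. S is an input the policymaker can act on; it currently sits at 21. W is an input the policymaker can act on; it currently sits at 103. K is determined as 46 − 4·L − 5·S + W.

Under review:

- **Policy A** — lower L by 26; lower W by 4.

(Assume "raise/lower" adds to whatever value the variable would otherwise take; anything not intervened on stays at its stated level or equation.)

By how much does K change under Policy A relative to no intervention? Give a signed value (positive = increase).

Baseline:
  L = 134
  S = 21
  W = 103
  K = 46 − 4·134 − 5·21 + 103 = -492
Policy A (L − 26, W − 4):
  L = 134 − 26 = 108
  S = 21
  W = 103 − 4 = 99
  K = 46 − 4·108 − 5·21 + 99 = -392
Change in K: -392 − (-492) = 100

100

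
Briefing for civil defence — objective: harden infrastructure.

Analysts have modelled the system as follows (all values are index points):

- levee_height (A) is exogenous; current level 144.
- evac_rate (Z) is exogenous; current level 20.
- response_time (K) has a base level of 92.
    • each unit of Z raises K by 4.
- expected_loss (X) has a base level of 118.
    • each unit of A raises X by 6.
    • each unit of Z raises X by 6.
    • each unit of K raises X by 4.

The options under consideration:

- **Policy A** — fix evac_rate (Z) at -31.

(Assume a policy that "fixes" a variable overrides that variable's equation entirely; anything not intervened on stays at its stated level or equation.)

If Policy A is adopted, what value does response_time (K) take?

-32

Policy A (Z := -31):
  Z = -31
  K = 92 + 4·(-31) = -32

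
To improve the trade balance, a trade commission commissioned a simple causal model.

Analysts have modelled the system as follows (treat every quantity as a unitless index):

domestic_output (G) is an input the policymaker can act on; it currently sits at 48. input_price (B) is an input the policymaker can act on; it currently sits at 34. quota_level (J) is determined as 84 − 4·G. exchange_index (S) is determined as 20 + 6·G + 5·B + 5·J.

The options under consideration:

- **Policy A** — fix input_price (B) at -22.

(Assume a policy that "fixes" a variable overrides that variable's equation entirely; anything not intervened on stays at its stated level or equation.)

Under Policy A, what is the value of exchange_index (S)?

-342

Policy A (B := -22):
  G = 48
  B = -22
  J = 84 − 4·48 = -108
  S = 20 + 6·48 + 5·(-22) + 5·(-108) = -342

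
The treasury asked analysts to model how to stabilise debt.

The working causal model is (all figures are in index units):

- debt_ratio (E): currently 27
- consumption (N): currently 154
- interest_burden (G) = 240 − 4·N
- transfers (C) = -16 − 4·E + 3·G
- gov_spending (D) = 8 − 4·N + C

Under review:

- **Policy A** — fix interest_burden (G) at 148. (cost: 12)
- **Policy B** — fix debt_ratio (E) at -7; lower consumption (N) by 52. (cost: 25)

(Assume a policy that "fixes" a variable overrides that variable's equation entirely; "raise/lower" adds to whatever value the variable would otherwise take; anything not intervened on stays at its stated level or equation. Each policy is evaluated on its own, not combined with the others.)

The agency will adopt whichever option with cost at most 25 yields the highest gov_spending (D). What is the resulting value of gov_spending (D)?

Policy A (G := 148):
  E = 27
  N = 154
  G = 148
  C = -16 − 4·27 + 3·148 = 320
  D = 8 − 4·154 + 320 = -288
Policy B (E := -7, N − 52):
  E = -7
  N = 154 − 52 = 102
  G = 240 − 4·102 = -168
  C = -16 − 4·(-7) + 3·(-168) = -492
  D = 8 − 4·102 + (-492) = -892
Comparing — Policy A: D=-288, Policy B: D=-892. Highest is -288 (Policy A).

-288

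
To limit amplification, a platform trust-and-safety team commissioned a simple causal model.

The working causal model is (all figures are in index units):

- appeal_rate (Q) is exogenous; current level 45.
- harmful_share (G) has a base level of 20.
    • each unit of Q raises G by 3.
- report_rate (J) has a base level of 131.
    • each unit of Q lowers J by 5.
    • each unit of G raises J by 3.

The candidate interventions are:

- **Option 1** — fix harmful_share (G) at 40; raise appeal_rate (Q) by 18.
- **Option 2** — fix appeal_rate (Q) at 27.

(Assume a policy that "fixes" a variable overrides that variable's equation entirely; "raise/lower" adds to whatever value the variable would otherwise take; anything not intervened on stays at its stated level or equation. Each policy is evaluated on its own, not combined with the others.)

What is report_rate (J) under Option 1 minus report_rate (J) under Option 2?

Option 1 (G := 40, Q + 18):
  Q = 45 + 18 = 63
  G = 40
  J = 131 − 5·63 + 3·40 = -64
Option 2 (Q := 27):
  Q = 27
  G = 20 + 3·27 = 101
  J = 131 − 5·27 + 3·101 = 299
J: -64 − 299 = -363

-363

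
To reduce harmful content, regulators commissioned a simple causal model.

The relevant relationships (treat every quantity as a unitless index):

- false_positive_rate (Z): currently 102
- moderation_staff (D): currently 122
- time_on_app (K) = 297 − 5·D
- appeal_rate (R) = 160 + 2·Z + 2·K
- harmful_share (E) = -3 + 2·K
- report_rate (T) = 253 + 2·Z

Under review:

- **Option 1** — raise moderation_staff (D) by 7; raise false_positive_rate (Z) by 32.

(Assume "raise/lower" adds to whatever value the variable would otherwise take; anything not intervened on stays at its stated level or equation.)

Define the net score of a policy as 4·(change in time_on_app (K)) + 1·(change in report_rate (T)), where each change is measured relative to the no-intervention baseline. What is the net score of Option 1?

Baseline:
  Z = 102
  D = 122
  K = 297 − 5·122 = -313
  T = 253 + 2·102 = 457
Option 1 (D + 7, Z + 32):
  Z = 102 + 32 = 134
  D = 122 + 7 = 129
  K = 297 − 5·129 = -348
  T = 253 + 2·134 = 521
ΔK = -348 − (-313) = -35; ΔT = 521 − 457 = 64
Score = 4·(-35) + 1·64 = -76

-76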